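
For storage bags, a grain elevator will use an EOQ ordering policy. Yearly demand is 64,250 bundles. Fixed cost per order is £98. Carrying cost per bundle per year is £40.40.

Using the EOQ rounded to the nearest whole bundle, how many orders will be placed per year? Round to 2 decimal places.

Optimal lot size Q* = (2 × 64,250 × £98 / £40.4)^½ ≈ 558.31 → Q = 558
N = D/Q = 64,250/558 ≈ 115.143 orders/yr

115.14 orders per year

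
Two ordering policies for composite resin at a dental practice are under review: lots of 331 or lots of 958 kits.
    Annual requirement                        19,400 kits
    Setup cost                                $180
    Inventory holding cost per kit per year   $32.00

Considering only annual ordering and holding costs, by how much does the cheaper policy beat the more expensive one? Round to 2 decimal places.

$3,127.25

Annual cost at Q: ordering D·S/Q plus holding Q·H/2.
TC(331) = (19,400/331)×180 + (331/2)×32 = $15,845.85
TC(958) = (19,400/958)×180 + (958/2)×32 = $18,973.09
|ΔTC| = |$15,845.85 − $18,973.09| = $3,127.25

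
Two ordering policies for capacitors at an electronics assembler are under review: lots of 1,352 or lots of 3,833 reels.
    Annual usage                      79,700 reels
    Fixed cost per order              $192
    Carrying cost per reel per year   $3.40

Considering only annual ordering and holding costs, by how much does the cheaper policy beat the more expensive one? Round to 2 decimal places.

TC(Q) = (D/Q)S + (Q/2)H
TC(1,352) = (79,700/1,352)×192 + (1,352/2)×3.4 = $13,616.74
TC(3,833) = (79,700/3,833)×192 + (3,833/2)×3.4 = $10,508.38
Lots of 3,833 are cheaper by $3,108.37.

$3,108.37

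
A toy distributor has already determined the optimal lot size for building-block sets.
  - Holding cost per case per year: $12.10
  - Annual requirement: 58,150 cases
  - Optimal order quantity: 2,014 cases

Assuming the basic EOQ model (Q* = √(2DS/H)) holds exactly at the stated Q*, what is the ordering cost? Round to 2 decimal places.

From Q* = √(2DS/H) ⇒ Q*² = 2DS/H.
S = Q²H / (2D) = 2,014² × 12.1 / (2 × 58,150) = 422.0118

$422.01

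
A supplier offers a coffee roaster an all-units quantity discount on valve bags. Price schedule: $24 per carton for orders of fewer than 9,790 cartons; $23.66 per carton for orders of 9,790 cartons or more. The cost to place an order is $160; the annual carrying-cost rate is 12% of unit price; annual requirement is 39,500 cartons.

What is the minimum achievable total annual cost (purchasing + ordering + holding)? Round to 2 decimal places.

H₁ = 12%×$24 = $2.8800;  H₂ = 12%×$23.66 = $2.8392
EOQ₁ = √(2×39,500×160/2.8800) = 2,094.97  (< 9,790, feasible at tier 1)
EOQ₂ = √(2×39,500×160/2.8392) = 2,109.97  (< 9,790 → use Q = 9,790 at tier-2 price)
TC(tier 1 (EOQ₁), Q≈2,095.0) = $954,033.51
TC(tier 2, Q≈9,790.0) = $949,113.44
Minimum at tier 2: $949,113.44

$949,113.44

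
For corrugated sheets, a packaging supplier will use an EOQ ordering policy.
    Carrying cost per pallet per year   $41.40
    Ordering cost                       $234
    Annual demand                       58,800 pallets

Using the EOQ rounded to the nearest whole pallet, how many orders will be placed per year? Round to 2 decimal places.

Q* = √(2·D·S / H) = √(2·58,800·234 / 41.4) = √664,695.7 ≈ 815.29 → Q = 815
Orders per year = D/Q = 58,800 / 815 = 72.147

72.15 orders per year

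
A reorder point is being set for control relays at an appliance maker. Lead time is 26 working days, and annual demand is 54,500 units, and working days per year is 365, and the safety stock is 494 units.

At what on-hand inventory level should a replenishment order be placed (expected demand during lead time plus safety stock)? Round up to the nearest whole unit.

4,377 units

Daily demand d = 54,500 / 365 = 149.315 units/day
Demand during lead time = 149.315 × 26 = 3,882.19
Reorder point = 3,882.19 + 494 = 4,376.19 → round up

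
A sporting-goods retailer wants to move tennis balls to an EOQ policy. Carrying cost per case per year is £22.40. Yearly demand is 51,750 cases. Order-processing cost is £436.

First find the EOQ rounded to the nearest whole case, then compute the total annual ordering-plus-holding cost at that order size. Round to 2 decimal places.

EOQ = √(2DS/H) = √(2 × 51,750 × 436 / 22.4)
    = √(2,014,553.57) ≈ 1,419.35 → Q = 1,419 cases
Annual ordering cost = (D/Q)·S = (51,750/1,419) × 436 = £15,900.63
Annual holding cost  = (Q/2)·H = (1,419/2) × 22.4 = £15,892.80
Total = £15,900.63 + £15,892.80 = £31,793.43

£31,793.43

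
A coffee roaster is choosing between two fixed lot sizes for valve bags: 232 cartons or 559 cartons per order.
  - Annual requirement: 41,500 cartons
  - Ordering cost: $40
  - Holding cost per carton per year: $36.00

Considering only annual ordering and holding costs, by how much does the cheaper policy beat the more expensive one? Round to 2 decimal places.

$1,700.42

For each Q, cost = (D/Q)·S + (Q/2)·H.
TC(232) = (41,500/232)×40 + (232/2)×36 = $11,331.17
TC(559) = (41,500/559)×40 + (559/2)×36 = $13,031.59
|ΔTC| = |$11,331.17 − $13,031.59| = $1,700.42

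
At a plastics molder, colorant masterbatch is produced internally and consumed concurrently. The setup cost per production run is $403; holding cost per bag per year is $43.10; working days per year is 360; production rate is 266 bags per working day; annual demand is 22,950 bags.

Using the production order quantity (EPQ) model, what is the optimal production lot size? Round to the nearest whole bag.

Daily demand d = 22,950/360 = 63.750; p = 266; 1 − d/p = 0.76034
EPQ = √(2DS / (H(1 − d/p)))
    = √(2 × 22,950 × 403 / (43.1 × 0.76034)) ≈ 751.31

751 bags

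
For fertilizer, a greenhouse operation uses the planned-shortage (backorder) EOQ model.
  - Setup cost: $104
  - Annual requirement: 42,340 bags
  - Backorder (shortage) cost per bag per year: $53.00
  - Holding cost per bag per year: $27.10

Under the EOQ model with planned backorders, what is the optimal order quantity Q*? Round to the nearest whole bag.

701 bags

Basic EOQ = √(2·42,340·104/27.1) = 570.062
Backorder adjustment √((H+b)/b) = √((27.1+53)/53) = 1.2294
Q* = 570.062 × 1.2294 ≈ 700.81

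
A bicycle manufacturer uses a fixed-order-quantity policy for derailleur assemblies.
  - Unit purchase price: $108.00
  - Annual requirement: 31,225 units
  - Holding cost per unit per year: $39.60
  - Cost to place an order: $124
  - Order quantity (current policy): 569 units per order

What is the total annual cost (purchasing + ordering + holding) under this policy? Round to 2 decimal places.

$3,390,370.95

Ordering: D/Q × S = 31,225/569 × $124 = $6,804.75
Holding:  Q/2 × H = 569/2 × $39.6 = $11,266.20
Purchase cost = D·C = 31,225 × 108 = $3,372,300.00
Total = $6,804.75 + $11,266.20 + $3,372,300.00 = $3,390,370.95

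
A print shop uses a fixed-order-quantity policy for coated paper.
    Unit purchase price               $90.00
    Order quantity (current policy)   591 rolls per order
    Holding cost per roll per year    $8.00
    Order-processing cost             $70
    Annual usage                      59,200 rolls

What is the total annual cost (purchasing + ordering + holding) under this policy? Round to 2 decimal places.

Ordering: D/Q × S = 59,200/591 × $70 = $7,011.84
Holding:  Q/2 × H = 591/2 × $8 = $2,364.00
Purchase cost = D·C = 59,200 × 90 = $5,328,000.00
Total = $7,011.84 + $2,364.00 + $5,328,000.00 = $5,337,375.84

$5,337,375.84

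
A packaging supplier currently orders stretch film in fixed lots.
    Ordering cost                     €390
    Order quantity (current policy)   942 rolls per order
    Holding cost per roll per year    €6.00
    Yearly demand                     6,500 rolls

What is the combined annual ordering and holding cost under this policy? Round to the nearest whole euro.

Ordering: D/Q × S = 6,500/942 × €390 = €2,691.08
Holding:  Q/2 × H = 942/2 × €6 = €2,826.00
Total = €2,691.08 + €2,826.00 = €5,517.08

€5,517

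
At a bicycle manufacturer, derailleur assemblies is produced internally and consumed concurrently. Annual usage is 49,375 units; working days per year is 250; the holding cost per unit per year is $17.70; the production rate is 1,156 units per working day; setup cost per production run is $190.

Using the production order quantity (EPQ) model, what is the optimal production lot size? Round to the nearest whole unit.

d = 49,375/250 = 197.5000 units/day;  effective holding cost H(1 − d/p) = 17.7·(1 − 197.5000/1156) = 14.67599
Q* = √(2DS / H_eff) = √(2·49,375·190 / 14.67599) ≈ 1,130.68

1,131 units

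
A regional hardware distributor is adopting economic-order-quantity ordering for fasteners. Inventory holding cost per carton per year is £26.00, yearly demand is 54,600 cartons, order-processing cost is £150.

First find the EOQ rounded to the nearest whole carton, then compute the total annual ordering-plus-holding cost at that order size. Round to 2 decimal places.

£20,636.86

EOQ = √(2DS/H) = √(2 × 54,600 × 150 / 26)
    = √(630,000.00) ≈ 793.73 → Q = 794 cartons
Annual ordering cost = (D/Q)·S = (54,600/794) × 150 = £10,314.86
Annual holding cost  = (Q/2)·H = (794/2) × 26 = £10,322.00
Total = £10,314.86 + £10,322.00 = £20,636.86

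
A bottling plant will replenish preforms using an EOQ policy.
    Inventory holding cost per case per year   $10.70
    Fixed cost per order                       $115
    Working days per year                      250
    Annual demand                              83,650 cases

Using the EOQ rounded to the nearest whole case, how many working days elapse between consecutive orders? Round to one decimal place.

EOQ = √(2DS/H) = √(2 × 83,650 × 115 / 10.7)
    = √(1,798,084.11) ≈ 1,340.93 → Q = 1,341 cases
Cycle time = (working days × Q)/D = (250 × 1,341) / 83,650 = 4.008 days

4.0 days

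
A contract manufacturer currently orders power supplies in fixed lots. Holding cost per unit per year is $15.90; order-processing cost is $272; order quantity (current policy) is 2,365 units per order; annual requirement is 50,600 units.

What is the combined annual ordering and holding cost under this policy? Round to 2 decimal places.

Ordering: D/Q × S = 50,600/2,365 × $272 = $5,819.53
Holding:  Q/2 × H = 2,365/2 × $15.9 = $18,801.75
Total = $5,819.53 + $18,801.75 = $24,621.28

$24,621.28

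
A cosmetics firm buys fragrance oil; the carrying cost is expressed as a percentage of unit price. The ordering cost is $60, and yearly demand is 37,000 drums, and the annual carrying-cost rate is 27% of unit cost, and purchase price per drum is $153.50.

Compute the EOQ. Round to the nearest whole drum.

Holding cost per drum per year: H = 27% × $153.5 = $41.4450
Optimal lot size Q* = (2 × 37,000 × $60 / $41.445)^½ ≈ 327.31

327 drums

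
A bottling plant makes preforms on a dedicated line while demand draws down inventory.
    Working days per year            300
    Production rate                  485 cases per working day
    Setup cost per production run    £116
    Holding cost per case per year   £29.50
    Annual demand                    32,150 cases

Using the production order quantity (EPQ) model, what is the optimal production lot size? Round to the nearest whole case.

570 cases

Daily demand d = 32,150/300 = 107.167; p = 485; 1 − d/p = 0.77904
EPQ = √(2DS / (H(1 − d/p)))
    = √(2 × 32,150 × 116 / (29.5 × 0.77904)) ≈ 569.70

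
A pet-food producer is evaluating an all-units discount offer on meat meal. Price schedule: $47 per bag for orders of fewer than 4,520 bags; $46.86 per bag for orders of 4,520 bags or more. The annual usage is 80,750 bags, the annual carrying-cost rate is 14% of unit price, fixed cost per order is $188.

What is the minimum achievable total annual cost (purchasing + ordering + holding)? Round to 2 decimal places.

H₁ = 14%×$47 = $6.5800;  H₂ = 14%×$46.86 = $6.5604
EOQ₁ = √(2×80,750×188/6.5800) = 2,148.09  (< 4,520, feasible at tier 1)
EOQ₂ = √(2×80,750×188/6.5604) = 2,151.30  (< 4,520 → use Q = 4,520 at tier-2 price)
TC(tier 1 (EOQ₁), Q≈2,148.1) = $3,809,384.42
TC(tier 2, Q≈4,520.0) = $3,802,130.13
Minimum at tier 2: $3,802,130.13

$3,802,130.13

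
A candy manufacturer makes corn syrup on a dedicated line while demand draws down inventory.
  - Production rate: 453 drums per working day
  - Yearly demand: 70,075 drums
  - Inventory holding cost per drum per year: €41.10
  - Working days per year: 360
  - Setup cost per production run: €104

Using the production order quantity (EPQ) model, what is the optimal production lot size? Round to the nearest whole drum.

d = 70,075/360 = 194.6528 drums/day;  effective holding cost H(1 − d/p) = 41.1·(1 − 194.6528/453) = 23.43945
Q* = √(2DS / H_eff) = √(2·70,075·104 / 23.43945) ≈ 788.57

789 drums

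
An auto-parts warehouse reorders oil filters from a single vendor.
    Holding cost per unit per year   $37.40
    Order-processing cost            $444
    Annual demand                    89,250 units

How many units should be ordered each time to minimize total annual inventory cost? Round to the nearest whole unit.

2DS/H = 2·89,250·444/37.4 = 2,119,090.91
EOQ = √2,119,090.91 ≈ 1,455.71

1,456 units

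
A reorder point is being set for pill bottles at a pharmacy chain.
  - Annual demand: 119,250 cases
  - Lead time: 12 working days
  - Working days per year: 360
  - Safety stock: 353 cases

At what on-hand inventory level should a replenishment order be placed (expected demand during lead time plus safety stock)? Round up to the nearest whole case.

Daily demand d = 119,250 / 360 = 331.250 cases/day
Demand during lead time = 331.250 × 12 = 3,975.00
Reorder point = 3,975.00 + 353 = 4,328.00 → round up

4,328 cases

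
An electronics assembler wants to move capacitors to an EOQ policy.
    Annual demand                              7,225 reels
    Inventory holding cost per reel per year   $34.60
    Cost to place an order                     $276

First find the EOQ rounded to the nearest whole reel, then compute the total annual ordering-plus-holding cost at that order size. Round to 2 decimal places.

Q* = √(2·D·S / H) = √(2·7,225·276 / 34.6) = √115,265.9 ≈ 339.51 → Q = 340 reels
Orders/yr = 7,225/340 = 21.250; ordering cost = 21.250 × $276 = $5,865.00
Average inventory = 340/2 = 170; holding cost = 170 × $34.6 = $5,882.00
Total = $5,865.00 + $5,882.00 = $11,747.00

$11,747.00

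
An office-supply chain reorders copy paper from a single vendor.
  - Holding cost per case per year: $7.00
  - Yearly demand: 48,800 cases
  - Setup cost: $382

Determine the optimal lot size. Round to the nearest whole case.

2,308 cases

2DS/H = 2·48,800·382/7 = 5,326,171.43
EOQ = √5,326,171.43 ≈ 2,307.85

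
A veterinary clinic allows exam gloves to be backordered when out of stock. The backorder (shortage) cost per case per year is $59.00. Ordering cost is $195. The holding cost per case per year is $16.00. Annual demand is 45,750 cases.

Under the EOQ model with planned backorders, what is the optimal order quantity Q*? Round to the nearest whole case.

Basic EOQ = √(2·45,750·195/16) = 1,056.010
Backorder adjustment √((H+b)/b) = √((16+59)/59) = 1.1275
Q* = 1,056.010 × 1.1275 ≈ 1,190.62

1,191 cases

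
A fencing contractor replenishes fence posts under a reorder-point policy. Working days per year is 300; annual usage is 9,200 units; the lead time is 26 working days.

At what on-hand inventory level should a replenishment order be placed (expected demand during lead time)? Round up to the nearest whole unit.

Daily demand d = 9,200 / 300 = 30.667 units/day
Demand during lead time = 30.667 × 26 = 797.33
Reorder point = 797.33 → round up

798 units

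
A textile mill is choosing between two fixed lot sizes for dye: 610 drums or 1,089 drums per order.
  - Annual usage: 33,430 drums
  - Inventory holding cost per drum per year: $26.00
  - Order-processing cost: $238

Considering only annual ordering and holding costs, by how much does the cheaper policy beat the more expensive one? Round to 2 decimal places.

$489.92

Annual cost at Q: ordering D·S/Q plus holding Q·H/2.
TC(610) = (33,430/610)×238 + (610/2)×26 = $20,973.18
TC(1,089) = (33,430/1,089)×238 + (1,089/2)×26 = $21,463.10
|ΔTC| = |$20,973.18 − $21,463.10| = $489.92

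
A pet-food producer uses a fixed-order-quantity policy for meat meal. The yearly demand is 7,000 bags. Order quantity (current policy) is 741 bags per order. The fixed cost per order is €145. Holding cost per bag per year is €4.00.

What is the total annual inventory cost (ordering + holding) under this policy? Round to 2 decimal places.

Orders/yr = 7,000/741 = 9.447; ordering cost = 9.447 × €145 = €1,369.77
Average inventory = 741/2 = 370.5; holding cost = 370.5 × €4 = €1,482.00
Total = €1,369.77 + €1,482.00 = €2,851.77

€2,851.77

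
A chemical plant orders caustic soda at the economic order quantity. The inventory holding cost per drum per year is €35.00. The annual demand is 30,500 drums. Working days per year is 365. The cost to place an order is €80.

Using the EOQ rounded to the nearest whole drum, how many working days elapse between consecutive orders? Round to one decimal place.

4.5 days

Optimal lot size Q* = (2 × 30,500 × €80 / €35)^½ ≈ 373.40 → Q = 373 drums
T = Q/D × 365 days = 373/30,500 × 365 = 4.464 days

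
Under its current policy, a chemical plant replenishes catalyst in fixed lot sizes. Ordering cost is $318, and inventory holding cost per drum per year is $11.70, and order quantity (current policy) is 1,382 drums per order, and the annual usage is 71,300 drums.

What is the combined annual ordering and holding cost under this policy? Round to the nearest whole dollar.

Annual ordering cost = (D/Q)·S = (71,300/1,382) × 318 = $16,406.22
Annual holding cost  = (Q/2)·H = (1,382/2) × 11.7 = $8,084.70
Total = $16,406.22 + $8,084.70 = $24,490.92

$24,491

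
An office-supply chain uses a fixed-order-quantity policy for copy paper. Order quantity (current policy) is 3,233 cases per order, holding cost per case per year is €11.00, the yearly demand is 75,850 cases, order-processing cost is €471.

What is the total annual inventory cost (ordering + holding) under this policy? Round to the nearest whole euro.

€28,832

Ordering: D/Q × S = 75,850/3,233 × €471 = €11,050.22
Holding:  Q/2 × H = 3,233/2 × €11 = €17,781.50
Total = €11,050.22 + €17,781.50 = €28,831.72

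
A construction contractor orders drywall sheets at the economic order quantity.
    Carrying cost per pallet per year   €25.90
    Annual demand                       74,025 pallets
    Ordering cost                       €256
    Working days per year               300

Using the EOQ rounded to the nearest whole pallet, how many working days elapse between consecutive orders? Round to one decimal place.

EOQ = √(2DS/H) = √(2 × 74,025 × 256 / 25.9)
    = √(1,463,351.35) ≈ 1,209.69 → Q = 1,210 pallets
T = Q/D × 300 days = 1,210/74,025 × 300 = 4.904 days

4.9 days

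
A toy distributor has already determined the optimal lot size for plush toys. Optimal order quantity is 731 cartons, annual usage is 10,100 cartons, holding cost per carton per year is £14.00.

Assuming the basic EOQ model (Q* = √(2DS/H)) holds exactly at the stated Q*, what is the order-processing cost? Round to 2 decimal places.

£370.35

EOQ relation: Q² = 2DS/H, so rearrange for the unknown.
S = Q²H / (2D) = 731² × 14 / (2 × 10,100) = 370.3492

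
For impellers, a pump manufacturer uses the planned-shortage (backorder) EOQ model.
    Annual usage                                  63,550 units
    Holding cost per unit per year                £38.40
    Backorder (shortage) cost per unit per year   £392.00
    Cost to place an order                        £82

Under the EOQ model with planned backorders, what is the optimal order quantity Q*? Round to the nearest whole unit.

Q* = √(2DS/H) · √((H + b)/b)
   = √(2 × 63,550 × 82 / 38.4) · √((38.4 + 392) / 392)
   = 520.972 × 1.0478 ≈ 545.89

546 units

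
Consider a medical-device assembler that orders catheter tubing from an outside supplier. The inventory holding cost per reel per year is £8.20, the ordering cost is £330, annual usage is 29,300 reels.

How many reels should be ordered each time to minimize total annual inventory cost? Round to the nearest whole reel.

Optimal lot size Q* = (2 × 29,300 × £330 / £8.2)^½ ≈ 1,535.67

1,536 reels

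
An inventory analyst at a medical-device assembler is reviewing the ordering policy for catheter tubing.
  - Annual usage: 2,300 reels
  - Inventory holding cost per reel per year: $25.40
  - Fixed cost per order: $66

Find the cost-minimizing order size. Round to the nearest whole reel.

109 reels

Q* = √(2·D·S / H) = √(2·2,300·66 / 25.4) = √11,952.8 ≈ 109.33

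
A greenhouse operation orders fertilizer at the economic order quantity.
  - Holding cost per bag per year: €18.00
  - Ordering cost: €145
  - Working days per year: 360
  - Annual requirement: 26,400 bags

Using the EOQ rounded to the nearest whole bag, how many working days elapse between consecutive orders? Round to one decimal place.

8.9 days

Optimal lot size Q* = (2 × 26,400 × €145 / €18)^½ ≈ 652.18 → Q = 652 bags
Cycle time = (working days × Q)/D = (360 × 652) / 26,400 = 8.891 days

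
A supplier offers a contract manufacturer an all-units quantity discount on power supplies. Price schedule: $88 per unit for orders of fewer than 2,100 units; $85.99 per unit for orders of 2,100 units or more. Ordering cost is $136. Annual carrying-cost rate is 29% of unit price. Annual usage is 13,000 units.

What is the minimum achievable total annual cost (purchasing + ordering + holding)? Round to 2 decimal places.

H₁ = 29%×$88 = $25.5200;  H₂ = 29%×$85.99 = $24.9371
EOQ₁ = √(2×13,000×136/25.5200) = 372.23  (< 2,100, feasible at tier 1)
EOQ₂ = √(2×13,000×136/24.9371) = 376.56  (< 2,100 → use Q = 2,100 at tier-2 price)
TC(tier 1 (EOQ₁), Q≈372.2) = $1,153,499.41
TC(tier 2, Q≈2,100.0) = $1,144,895.86
Minimum at tier 2: $1,144,895.86

$1,144,895.86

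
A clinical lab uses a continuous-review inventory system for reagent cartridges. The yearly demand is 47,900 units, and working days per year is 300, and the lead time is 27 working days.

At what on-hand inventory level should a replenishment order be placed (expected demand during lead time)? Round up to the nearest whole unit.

Daily demand d = 47,900 / 300 = 159.667 units/day
Demand during lead time = 159.667 × 27 = 4,311.00
Reorder point = 4,311.00 → round up

4,311 units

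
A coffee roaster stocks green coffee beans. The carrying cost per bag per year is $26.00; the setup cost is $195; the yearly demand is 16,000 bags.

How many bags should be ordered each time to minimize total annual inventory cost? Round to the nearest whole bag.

Q* = √(2·D·S / H) = √(2·16,000·195 / 26) = √240,000.0 ≈ 489.90

490 bags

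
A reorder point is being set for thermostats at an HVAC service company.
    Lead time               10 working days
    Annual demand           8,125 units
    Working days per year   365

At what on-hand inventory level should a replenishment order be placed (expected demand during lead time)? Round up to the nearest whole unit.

223 units

Daily demand d = 8,125 / 365 = 22.260 units/day
Demand during lead time = 22.260 × 10 = 222.60
Reorder point = 222.60 → round up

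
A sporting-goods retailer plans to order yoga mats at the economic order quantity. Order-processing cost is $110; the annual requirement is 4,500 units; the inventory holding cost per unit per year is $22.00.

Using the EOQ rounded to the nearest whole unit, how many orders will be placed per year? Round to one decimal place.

21.2 orders per year

Optimal lot size Q* = (2 × 4,500 × $110 / $22)^½ ≈ 212.13 → Q = 212
Orders per year = D/Q = 4,500 / 212 = 21.226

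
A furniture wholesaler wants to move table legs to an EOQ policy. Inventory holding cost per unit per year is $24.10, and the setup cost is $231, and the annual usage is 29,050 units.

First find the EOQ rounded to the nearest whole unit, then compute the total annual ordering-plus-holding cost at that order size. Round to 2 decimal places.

$17,984.68

Optimal lot size Q* = (2 × 29,050 × $231 / $24.1)^½ ≈ 746.25 → Q = 746 units
Orders/yr = 29,050/746 = 38.941; ordering cost = 38.941 × $231 = $8,995.38
Average inventory = 746/2 = 373; holding cost = 373 × $24.1 = $8,989.30
Total = $8,995.38 + $8,989.30 = $17,984.68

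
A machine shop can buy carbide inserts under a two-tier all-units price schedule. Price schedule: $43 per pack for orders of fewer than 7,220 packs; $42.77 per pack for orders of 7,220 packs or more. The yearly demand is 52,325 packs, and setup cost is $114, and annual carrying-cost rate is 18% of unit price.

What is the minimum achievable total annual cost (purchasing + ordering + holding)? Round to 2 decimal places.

H₁ = 18%×$43 = $7.7400;  H₂ = 18%×$42.77 = $7.6986
EOQ₁ = √(2×52,325×114/7.7400) = 1,241.51  (< 7,220, feasible at tier 1)
EOQ₂ = √(2×52,325×114/7.6986) = 1,244.85  (< 7,220 → use Q = 7,220 at tier-2 price)
TC(tier 1 (EOQ₁), Q≈1,241.5) = $2,259,584.32
TC(tier 2, Q≈7,220.0) = $2,266,558.38
Minimum at tier 1 (EOQ₁): $2,259,584.32

$2,259,584.32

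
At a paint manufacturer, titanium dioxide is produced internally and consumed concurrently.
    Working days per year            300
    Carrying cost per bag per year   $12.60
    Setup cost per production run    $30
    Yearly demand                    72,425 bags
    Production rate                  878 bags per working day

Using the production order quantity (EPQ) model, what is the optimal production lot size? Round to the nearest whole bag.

690 bags

d = 72,425/300 = 241.4167 bags/day;  effective holding cost H(1 − d/p) = 12.6·(1 − 241.4167/878) = 9.13548
Q* = √(2DS / H_eff) = √(2·72,425·30 / 9.13548) ≈ 689.69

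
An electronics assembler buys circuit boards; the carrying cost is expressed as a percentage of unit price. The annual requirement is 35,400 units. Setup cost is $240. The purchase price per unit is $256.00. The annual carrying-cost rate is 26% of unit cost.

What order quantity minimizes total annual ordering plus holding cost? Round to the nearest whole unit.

H = i·C = 0.26 × $256 = $66.5600 per unit-year
EOQ = √(2DS/H) = √(2 × 35,400 × 240 / 66.56)
    = √(255,288.46) ≈ 505.26

505 units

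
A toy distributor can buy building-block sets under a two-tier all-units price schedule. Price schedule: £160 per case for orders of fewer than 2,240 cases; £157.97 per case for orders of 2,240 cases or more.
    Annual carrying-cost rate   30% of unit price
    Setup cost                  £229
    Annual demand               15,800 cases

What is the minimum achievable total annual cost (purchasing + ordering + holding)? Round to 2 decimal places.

£2,546,637.25

H₁ = 30%×£160 = £48.0000;  H₂ = 30%×£157.97 = £47.3910
EOQ₁ = √(2×15,800×229/48.0000) = 388.28  (< 2,240, feasible at tier 1)
EOQ₂ = √(2×15,800×229/47.3910) = 390.76  (< 2,240 → use Q = 2,240 at tier-2 price)
TC(tier 1 (EOQ₁), Q≈388.3) = £2,546,637.25
TC(tier 2, Q≈2,240.0) = £2,550,619.19
Minimum at tier 1 (EOQ₁): £2,546,637.25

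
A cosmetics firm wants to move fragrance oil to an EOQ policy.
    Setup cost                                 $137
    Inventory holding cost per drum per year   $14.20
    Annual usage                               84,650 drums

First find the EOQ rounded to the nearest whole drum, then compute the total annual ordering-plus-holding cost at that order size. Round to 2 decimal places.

Optimal lot size Q* = (2 × 84,650 × $137 / $14.2)^½ ≈ 1,278.04 → Q = 1,278 drums
Annual ordering cost = (D/Q)·S = (84,650/1,278) × 137 = $9,074.37
Annual holding cost  = (Q/2)·H = (1,278/2) × 14.2 = $9,073.80
Total = $9,074.37 + $9,073.80 = $18,148.17

$18,148.17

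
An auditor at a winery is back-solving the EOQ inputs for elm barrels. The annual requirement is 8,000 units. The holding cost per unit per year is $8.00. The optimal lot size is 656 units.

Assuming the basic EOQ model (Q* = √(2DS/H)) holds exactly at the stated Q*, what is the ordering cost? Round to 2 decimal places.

EOQ relation: Q² = 2DS/H, so rearrange for the unknown.
S = Q²H / (2D) = 656² × 8 / (2 × 8,000) = 215.1680

$215.17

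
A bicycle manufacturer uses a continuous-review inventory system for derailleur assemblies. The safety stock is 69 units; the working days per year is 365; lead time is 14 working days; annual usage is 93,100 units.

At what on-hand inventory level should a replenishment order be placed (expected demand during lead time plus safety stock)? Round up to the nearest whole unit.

3,640 units

Daily demand d = 93,100 / 365 = 255.068 units/day
Demand during lead time = 255.068 × 14 = 3,570.96
Reorder point = 3,570.96 + 69 = 3,639.96 → round up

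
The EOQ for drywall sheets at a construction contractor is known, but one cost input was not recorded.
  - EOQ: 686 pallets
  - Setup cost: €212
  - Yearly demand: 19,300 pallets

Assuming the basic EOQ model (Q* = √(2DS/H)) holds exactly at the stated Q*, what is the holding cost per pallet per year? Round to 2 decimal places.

€17.39

From Q* = √(2DS/H) ⇒ Q*² = 2DS/H.
H = 2DS / Q² = 2 × 19,300 × 212 / 686² = 17.3890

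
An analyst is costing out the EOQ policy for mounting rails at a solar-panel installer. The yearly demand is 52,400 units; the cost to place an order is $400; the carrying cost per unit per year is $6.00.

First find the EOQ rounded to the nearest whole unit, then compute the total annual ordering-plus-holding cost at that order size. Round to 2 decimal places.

$15,859.38

Q* = √(2·D·S / H) = √(2·52,400·400 / 6) = √6,986,666.7 ≈ 2,643.23 → Q = 2,643 units
Annual ordering cost = (D/Q)·S = (52,400/2,643) × 400 = $7,930.38
Annual holding cost  = (Q/2)·H = (2,643/2) × 6 = $7,929.00
Total = $7,930.38 + $7,929.00 = $15,859.38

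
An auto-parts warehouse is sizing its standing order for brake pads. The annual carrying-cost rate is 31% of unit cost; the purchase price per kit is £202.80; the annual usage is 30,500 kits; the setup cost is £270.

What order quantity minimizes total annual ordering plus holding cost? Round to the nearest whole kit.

H = i·C = 0.31 × £202.8 = £62.8680 per kit-year
Q* = √(2·D·S / H) = √(2·30,500·270 / 62.868) = √261,977.5 ≈ 511.84

512 kits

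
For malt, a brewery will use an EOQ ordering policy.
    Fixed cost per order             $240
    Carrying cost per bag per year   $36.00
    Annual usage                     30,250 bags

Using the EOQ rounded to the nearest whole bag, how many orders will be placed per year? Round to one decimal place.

EOQ = √(2DS/H) = √(2 × 30,250 × 240 / 36)
    = √(403,333.33) ≈ 635.09 → Q = 635
N = D/Q = 30,250/635 ≈ 47.638 orders/yr

47.6 orders per year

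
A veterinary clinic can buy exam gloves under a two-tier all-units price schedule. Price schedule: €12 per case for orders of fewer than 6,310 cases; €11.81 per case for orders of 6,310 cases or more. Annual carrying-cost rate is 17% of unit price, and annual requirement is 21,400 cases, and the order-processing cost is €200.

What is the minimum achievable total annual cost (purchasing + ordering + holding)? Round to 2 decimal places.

H₁ = 17%×€12 = €2.0400;  H₂ = 17%×€11.81 = €2.0077
EOQ₁ = √(2×21,400×200/2.0400) = 2,048.43  (< 6,310, feasible at tier 1)
EOQ₂ = √(2×21,400×200/2.0077) = 2,064.85  (< 6,310 → use Q = 6,310 at tier-2 price)
TC(tier 1 (EOQ₁), Q≈2,048.4) = €260,978.80
TC(tier 2, Q≈6,310.0) = €259,746.58
Minimum at tier 2: €259,746.58

€259,746.58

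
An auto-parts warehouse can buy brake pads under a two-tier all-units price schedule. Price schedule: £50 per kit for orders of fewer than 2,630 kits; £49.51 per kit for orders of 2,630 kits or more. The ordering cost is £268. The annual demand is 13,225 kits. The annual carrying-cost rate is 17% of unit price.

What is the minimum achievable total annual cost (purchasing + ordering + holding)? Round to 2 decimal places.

£667,185.35

H₁ = 17%×£50 = £8.5000;  H₂ = 17%×£49.51 = £8.4167
EOQ₁ = √(2×13,225×268/8.5000) = 913.21  (< 2,630, feasible at tier 1)
EOQ₂ = √(2×13,225×268/8.4167) = 917.72  (< 2,630 → use Q = 2,630 at tier-2 price)
TC(tier 1 (EOQ₁), Q≈913.2) = £669,012.29
TC(tier 2, Q≈2,630.0) = £667,185.35
Minimum at tier 2: £667,185.35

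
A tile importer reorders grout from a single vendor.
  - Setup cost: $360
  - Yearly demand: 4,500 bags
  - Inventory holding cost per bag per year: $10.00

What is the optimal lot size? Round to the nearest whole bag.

569 bags

Optimal lot size Q* = (2 × 4,500 × $360 / $10)^½ ≈ 569.21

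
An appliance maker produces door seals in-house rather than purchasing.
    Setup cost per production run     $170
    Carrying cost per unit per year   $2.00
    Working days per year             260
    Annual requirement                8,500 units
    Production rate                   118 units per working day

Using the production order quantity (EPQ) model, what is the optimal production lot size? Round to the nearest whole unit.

d = 8,500/260 = 32.6923 units/day;  effective holding cost H(1 − d/p) = 2·(1 − 32.6923/118) = 1.44589
Q* = √(2DS / H_eff) = √(2·8,500·170 / 1.44589) ≈ 1,413.78

1,414 units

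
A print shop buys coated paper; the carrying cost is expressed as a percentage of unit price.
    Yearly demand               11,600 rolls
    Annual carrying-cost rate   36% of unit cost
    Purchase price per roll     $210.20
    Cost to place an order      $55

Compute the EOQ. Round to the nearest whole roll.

H = i·C = 0.36 × $210.2 = $75.6720 per roll-year
Optimal lot size Q* = (2 × 11,600 × $55 / $75.672)^½ ≈ 129.85

130 rolls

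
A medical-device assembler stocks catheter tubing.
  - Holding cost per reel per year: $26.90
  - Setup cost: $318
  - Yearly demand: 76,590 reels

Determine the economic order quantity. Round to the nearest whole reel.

1,346 reels

2DS/H = 2·76,590·318/26.9 = 1,810,826.77
EOQ = √1,810,826.77 ≈ 1,345.67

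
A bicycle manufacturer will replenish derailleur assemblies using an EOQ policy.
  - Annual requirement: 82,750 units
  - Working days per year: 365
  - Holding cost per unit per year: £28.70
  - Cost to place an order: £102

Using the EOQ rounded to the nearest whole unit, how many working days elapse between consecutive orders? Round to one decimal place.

3.4 days

Optimal lot size Q* = (2 × 82,750 × £102 / £28.7)^½ ≈ 766.93 → Q = 767 units
Cycle time = (working days × Q)/D = (365 × 767) / 82,750 = 3.383 days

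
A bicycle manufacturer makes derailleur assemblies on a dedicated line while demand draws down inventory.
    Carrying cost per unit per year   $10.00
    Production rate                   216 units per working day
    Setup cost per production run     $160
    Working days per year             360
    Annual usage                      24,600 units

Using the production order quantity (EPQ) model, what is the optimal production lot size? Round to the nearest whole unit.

1,073 units

Daily demand d = 24,600/360 = 68.333; p = 216; 1 − d/p = 0.68364
EPQ = √(2DS / (H(1 − d/p)))
    = √(2 × 24,600 × 160 / (10 × 0.68364)) ≈ 1,073.07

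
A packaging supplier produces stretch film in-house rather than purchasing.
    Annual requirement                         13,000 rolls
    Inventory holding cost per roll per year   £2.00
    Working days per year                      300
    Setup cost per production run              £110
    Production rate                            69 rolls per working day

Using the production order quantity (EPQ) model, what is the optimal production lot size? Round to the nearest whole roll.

d = 13,000/300 = 43.3333 rolls/day;  effective holding cost H(1 − d/p) = 2·(1 − 43.3333/69) = 0.74396
Q* = √(2DS / H_eff) = √(2·13,000·110 / 0.74396) ≈ 1,960.69

1,961 rolls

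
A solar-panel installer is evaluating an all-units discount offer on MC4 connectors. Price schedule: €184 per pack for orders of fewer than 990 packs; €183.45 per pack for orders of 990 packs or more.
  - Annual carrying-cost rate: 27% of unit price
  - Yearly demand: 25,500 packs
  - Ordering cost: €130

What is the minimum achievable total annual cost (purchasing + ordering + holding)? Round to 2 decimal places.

H₁ = 27%×€184 = €49.6800;  H₂ = 27%×€183.45 = €49.5315
EOQ₁ = √(2×25,500×130/49.6800) = 365.31  (< 990, feasible at tier 1)
EOQ₂ = √(2×25,500×130/49.5315) = 365.86  (< 990 → use Q = 990 at tier-2 price)
TC(tier 1 (EOQ₁), Q≈365.3) = €4,710,148.79
TC(tier 2, Q≈990.0) = €4,705,841.58
Minimum at tier 2: €4,705,841.58

€4,705,841.58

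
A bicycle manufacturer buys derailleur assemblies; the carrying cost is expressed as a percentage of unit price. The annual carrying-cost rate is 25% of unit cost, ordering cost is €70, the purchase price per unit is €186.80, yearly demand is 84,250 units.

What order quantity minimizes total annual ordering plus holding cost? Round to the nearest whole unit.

503 units

Carrying cost H = €186.8 × 25% = €46.7000/unit/yr
EOQ = √(2DS/H) = √(2 × 84,250 × 70 / 46.7)
    = √(252,569.59) ≈ 502.56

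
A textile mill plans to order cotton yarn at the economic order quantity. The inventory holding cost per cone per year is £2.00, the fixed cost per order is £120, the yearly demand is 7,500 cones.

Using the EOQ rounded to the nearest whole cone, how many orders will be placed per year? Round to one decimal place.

Q* = √(2·D·S / H) = √(2·7,500·120 / 2) = √900,000.0 ≈ 948.68 → Q = 949
Orders per year = D/Q = 7,500 / 949 = 7.903

7.9 orders per year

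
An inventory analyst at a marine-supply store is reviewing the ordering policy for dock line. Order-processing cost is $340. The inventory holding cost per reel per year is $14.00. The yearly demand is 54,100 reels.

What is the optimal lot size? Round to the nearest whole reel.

Q* = √(2·D·S / H) = √(2·54,100·340 / 14) = √2,627,714.3 ≈ 1,621.02

1,621 reels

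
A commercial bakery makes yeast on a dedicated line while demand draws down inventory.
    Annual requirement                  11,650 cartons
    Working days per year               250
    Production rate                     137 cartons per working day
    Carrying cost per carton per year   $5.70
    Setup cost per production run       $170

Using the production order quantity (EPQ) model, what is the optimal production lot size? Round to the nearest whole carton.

1,026 cartons

d = 11,650/250 = 46.6000 cartons/day;  effective holding cost H(1 − d/p) = 5.7·(1 − 46.6000/137) = 3.76117
Q* = √(2DS / H_eff) = √(2·11,650·170 / 3.76117) ≈ 1,026.22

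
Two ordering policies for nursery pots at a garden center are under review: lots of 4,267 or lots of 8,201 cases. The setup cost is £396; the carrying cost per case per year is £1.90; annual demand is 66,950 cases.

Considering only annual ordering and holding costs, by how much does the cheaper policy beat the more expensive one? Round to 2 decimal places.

£756.79

TC(Q) = (D/Q)S + (Q/2)H
TC(4,267) = (66,950/4,267)×396 + (4,267/2)×1.9 = £10,266.96
TC(8,201) = (66,950/8,201)×396 + (8,201/2)×1.9 = £11,023.75
Cheaper: Q = 4,267.  Difference = £756.79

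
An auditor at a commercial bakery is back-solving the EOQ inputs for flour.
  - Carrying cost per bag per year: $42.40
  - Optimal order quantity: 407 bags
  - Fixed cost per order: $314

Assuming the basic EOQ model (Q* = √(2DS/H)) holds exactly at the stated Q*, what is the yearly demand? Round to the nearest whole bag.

Since Q* = (2DS/H)^½, squaring gives Q*²·H = 2DS.
D = Q²H / (2S) = 407² × 42.4 / (2 × 314) = 11,183.95

11,184 bags per year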